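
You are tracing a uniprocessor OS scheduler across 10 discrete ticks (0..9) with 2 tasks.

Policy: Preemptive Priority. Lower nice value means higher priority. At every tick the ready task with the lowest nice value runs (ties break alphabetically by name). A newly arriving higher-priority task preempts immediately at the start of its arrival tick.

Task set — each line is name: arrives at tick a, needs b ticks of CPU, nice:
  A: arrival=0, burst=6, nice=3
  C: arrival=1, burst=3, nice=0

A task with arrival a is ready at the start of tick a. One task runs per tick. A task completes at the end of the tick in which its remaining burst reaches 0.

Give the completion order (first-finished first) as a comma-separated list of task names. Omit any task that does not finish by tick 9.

completion order = C, A

t=0: ready={A} → run A
t=1: ready={A,C} → run C
t=2: ready={A,C} → run C
t=3: ready={A,C} → run C
t=4: ready={A} → run A
t=5: ready={A} → run A
t=6: ready={A} → run A
t=7: ready={A} → run A
t=8: ready={A} → run A
t=9: (idle)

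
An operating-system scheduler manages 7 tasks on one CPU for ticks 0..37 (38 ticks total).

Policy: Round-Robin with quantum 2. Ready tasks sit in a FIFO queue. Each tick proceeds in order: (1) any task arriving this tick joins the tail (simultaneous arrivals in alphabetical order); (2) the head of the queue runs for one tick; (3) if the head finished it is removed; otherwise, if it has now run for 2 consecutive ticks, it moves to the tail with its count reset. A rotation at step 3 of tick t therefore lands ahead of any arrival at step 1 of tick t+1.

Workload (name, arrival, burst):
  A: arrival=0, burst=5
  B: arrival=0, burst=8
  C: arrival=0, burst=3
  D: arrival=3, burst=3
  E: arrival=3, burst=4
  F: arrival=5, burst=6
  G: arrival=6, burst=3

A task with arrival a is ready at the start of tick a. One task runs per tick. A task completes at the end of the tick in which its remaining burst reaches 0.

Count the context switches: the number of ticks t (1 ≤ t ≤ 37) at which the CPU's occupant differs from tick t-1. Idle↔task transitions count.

context switches = 18

t=0: queue=[A,B,C] q_used=0 → run A
t=1: queue=[A,B,C] q_used=1 → run A
t=2: queue=[B,C,A] q_used=0 → run B
t=3: queue=[B,C,A,D,E] q_used=1 → run B
t=4: queue=[C,A,D,E,B] q_used=0 → run C
t=5: queue=[C,A,D,E,B,F] q_used=1 → run C
t=6: queue=[A,D,E,B,F,C,G] q_used=0 → run A
t=7: queue=[A,D,E,B,F,C,G] q_used=1 → run A
t=8: queue=[D,E,B,F,C,G,A] q_used=0 → run D
t=9: queue=[D,E,B,F,C,G,A] q_used=1 → run D
t=10: queue=[E,B,F,C,G,A,D] q_used=0 → run E
t=11: queue=[E,B,F,C,G,A,D] q_used=1 → run E
t=12: queue=[B,F,C,G,A,D,E] q_used=0 → run B
t=13: queue=[B,F,C,G,A,D,E] q_used=1 → run B
t=14: queue=[F,C,G,A,D,E,B] q_used=0 → run F
t=15: queue=[F,C,G,A,D,E,B] q_used=1 → run F
t=16: queue=[C,G,A,D,E,B,F] q_used=0 → run C
t=17: queue=[G,A,D,E,B,F] q_used=0 → run G
t=18: queue=[G,A,D,E,B,F] q_used=1 → run G
t=19: queue=[A,D,E,B,F,G] q_used=0 → run A
t=20: queue=[D,E,B,F,G] q_used=0 → run D
t=21: queue=[E,B,F,G] q_used=0 → run E
t=22: queue=[E,B,F,G] q_used=1 → run E
t=23: queue=[B,F,G] q_used=0 → run B
t=24: queue=[B,F,G] q_used=1 → run B
t=25: queue=[F,G,B] q_used=0 → run F
t=26: queue=[F,G,B] q_used=1 → run F
t=27: queue=[G,B,F] q_used=0 → run G
t=28: queue=[B,F] q_used=0 → run B
t=29: queue=[B,F] q_used=1 → run B
t=30: queue=[F] q_used=0 → run F
t=31: queue=[F] q_used=1 → run F
t=32: (idle)
t=33: (idle)
t=34: (idle)
t=35: (idle)
t=36: (idle)
t=37: (idle)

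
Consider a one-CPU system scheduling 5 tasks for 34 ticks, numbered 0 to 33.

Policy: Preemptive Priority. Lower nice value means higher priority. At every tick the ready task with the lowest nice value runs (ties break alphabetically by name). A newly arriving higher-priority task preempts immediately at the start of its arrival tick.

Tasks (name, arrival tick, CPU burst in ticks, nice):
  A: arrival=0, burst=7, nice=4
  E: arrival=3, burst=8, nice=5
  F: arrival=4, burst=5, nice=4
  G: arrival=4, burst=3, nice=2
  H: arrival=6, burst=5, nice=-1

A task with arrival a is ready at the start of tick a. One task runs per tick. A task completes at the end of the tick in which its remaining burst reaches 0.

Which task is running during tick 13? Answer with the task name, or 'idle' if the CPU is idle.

t=0: ready={A} → run A
t=1: ready={A} → run A
t=2: ready={A} → run A
t=3: ready={A,E} → run A
t=4: ready={A,E,F,G} → run G
t=5: ready={A,E,F,G} → run G
t=6: ready={A,E,F,G,H} → run H
t=7: ready={A,E,F,G,H} → run H
t=8: ready={A,E,F,G,H} → run H
t=9: ready={A,E,F,G,H} → run H
t=10: ready={A,E,F,G,H} → run H
t=11: ready={A,E,F,G} → run G
t=12: ready={A,E,F} → run A
t=13: ready={A,E,F} → run A
t=14: ready={A,E,F} → run A
t=15: ready={E,F} → run F
t=16: ready={E,F} → run F
t=17: ready={E,F} → run F
t=18: ready={E,F} → run F
t=19: ready={E,F} → run F
t=20: ready={E} → run E
t=21: ready={E} → run E
t=22: ready={E} → run E
t=23: ready={E} → run E
t=24: ready={E} → run E
t=25: ready={E} → run E
t=26: ready={E} → run E
t=27: ready={E} → run E
t=28: (idle)
t=29: (idle)
t=30: (idle)
t=31: (idle)
t=32: (idle)
t=33: (idle)

running at tick 13 = A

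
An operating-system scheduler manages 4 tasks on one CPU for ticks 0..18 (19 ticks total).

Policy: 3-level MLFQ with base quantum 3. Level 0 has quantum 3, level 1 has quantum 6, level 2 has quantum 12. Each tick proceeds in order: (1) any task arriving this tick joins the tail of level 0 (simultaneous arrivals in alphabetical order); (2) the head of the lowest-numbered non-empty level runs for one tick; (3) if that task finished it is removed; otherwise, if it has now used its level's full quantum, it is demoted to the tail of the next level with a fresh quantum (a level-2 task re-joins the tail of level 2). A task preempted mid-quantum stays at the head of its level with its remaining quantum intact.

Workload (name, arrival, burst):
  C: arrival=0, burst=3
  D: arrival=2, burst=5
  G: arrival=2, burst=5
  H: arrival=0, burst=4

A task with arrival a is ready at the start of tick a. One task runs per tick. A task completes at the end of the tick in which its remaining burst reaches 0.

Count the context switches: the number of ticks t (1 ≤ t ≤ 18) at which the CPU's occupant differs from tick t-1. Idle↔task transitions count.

t=0: L0/L1/L2 = CH/-/- → run C
t=1: L0/L1/L2 = CH/-/- → run C
t=2: L0/L1/L2 = CHDG/-/- → run C
t=3: L0/L1/L2 = HDG/-/- → run H
t=4: L0/L1/L2 = HDG/-/- → run H
t=5: L0/L1/L2 = HDG/-/- → run H
t=6: L0/L1/L2 = DG/H/- → run D
t=7: L0/L1/L2 = DG/H/- → run D
t=8: L0/L1/L2 = DG/H/- → run D
t=9: L0/L1/L2 = G/HD/- → run G
t=10: L0/L1/L2 = G/HD/- → run G
t=11: L0/L1/L2 = G/HD/- → run G
t=12: L0/L1/L2 = -/HDG/- → run H
t=13: L0/L1/L2 = -/DG/- → run D
t=14: L0/L1/L2 = -/DG/- → run D
t=15: L0/L1/L2 = -/G/- → run G
t=16: L0/L1/L2 = -/G/- → run G
t=17: (idle)
t=18: (idle)

context switches = 7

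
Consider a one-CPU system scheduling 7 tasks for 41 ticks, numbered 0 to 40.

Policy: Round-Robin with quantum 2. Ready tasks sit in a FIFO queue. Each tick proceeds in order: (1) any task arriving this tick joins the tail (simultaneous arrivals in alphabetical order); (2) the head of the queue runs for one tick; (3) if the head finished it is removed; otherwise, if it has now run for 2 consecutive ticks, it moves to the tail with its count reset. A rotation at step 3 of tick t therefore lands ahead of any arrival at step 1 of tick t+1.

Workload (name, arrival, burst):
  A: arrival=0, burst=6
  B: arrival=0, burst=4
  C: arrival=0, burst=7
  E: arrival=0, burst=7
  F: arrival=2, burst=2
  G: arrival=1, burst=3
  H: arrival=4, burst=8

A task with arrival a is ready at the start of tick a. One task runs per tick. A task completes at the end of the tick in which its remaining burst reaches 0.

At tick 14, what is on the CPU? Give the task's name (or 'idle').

t=0: queue=[A,B,C,E] q_used=0 → run A
t=1: queue=[A,B,C,E,G] q_used=1 → run A
t=2: queue=[B,C,E,G,A,F] q_used=0 → run B
t=3: queue=[B,C,E,G,A,F] q_used=1 → run B
t=4: queue=[C,E,G,A,F,B,H] q_used=0 → run C
t=5: queue=[C,E,G,A,F,B,H] q_used=1 → run C
t=6: queue=[E,G,A,F,B,H,C] q_used=0 → run E
t=7: queue=[E,G,A,F,B,H,C] q_used=1 → run E
t=8: queue=[G,A,F,B,H,C,E] q_used=0 → run G
t=9: queue=[G,A,F,B,H,C,E] q_used=1 → run G
t=10: queue=[A,F,B,H,C,E,G] q_used=0 → run A
t=11: queue=[A,F,B,H,C,E,G] q_used=1 → run A
t=12: queue=[F,B,H,C,E,G,A] q_used=0 → run F
t=13: queue=[F,B,H,C,E,G,A] q_used=1 → run F
t=14: queue=[B,H,C,E,G,A] q_used=0 → run B
t=15: queue=[B,H,C,E,G,A] q_used=1 → run B
t=16: queue=[H,C,E,G,A] q_used=0 → run H
t=17: queue=[H,C,E,G,A] q_used=1 → run H
t=18: queue=[C,E,G,A,H] q_used=0 → run C
t=19: queue=[C,E,G,A,H] q_used=1 → run C
t=20: queue=[E,G,A,H,C] q_used=0 → run E
t=21: queue=[E,G,A,H,C] q_used=1 → run E
t=22: queue=[G,A,H,C,E] q_used=0 → run G
t=23: queue=[A,H,C,E] q_used=0 → run A
t=24: queue=[A,H,C,E] q_used=1 → run A
t=25: queue=[H,C,E] q_used=0 → run H
t=26: queue=[H,C,E] q_used=1 → run H
t=27: queue=[C,E,H] q_used=0 → run C
t=28: queue=[C,E,H] q_used=1 → run C
t=29: queue=[E,H,C] q_used=0 → run E
t=30: queue=[E,H,C] q_used=1 → run E
t=31: queue=[H,C,E] q_used=0 → run H
t=32: queue=[H,C,E] q_used=1 → run H
t=33: queue=[C,E,H] q_used=0 → run C
t=34: queue=[E,H] q_used=0 → run E
t=35: queue=[H] q_used=0 → run H
t=36: queue=[H] q_used=1 → run H
t=37: (idle)
t=38: (idle)
t=39: (idle)
t=40: (idle)

running at tick 14 = B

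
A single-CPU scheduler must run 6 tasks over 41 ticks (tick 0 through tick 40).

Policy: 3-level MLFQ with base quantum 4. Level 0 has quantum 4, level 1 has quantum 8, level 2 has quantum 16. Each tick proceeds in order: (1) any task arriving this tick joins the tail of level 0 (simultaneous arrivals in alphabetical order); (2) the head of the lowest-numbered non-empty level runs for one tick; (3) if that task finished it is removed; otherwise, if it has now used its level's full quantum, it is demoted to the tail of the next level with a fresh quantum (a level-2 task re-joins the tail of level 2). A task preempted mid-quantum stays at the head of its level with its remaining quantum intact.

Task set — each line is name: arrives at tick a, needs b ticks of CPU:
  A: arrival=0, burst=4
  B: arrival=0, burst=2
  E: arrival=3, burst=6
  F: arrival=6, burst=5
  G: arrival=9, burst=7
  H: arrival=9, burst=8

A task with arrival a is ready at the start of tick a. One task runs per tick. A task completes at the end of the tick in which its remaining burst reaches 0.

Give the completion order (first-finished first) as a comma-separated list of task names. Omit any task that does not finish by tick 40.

t=0: L0/L1/L2 = AB/-/- → run A
t=1: L0/L1/L2 = AB/-/- → run A
t=2: L0/L1/L2 = AB/-/- → run A
t=3: L0/L1/L2 = ABE/-/- → run A
t=4: L0/L1/L2 = BE/-/- → run B
t=5: L0/L1/L2 = BE/-/- → run B
t=6: L0/L1/L2 = EF/-/- → run E
t=7: L0/L1/L2 = EF/-/- → run E
t=8: L0/L1/L2 = EF/-/- → run E
t=9: L0/L1/L2 = EFGH/-/- → run E
t=10: L0/L1/L2 = FGH/E/- → run F
t=11: L0/L1/L2 = FGH/E/- → run F
t=12: L0/L1/L2 = FGH/E/- → run F
t=13: L0/L1/L2 = FGH/E/- → run F
t=14: L0/L1/L2 = GH/EF/- → run G
t=15: L0/L1/L2 = GH/EF/- → run G
t=16: L0/L1/L2 = GH/EF/- → run G
t=17: L0/L1/L2 = GH/EF/- → run G
t=18: L0/L1/L2 = H/EFG/- → run H
t=19: L0/L1/L2 = H/EFG/- → run H
t=20: L0/L1/L2 = H/EFG/- → run H
t=21: L0/L1/L2 = H/EFG/- → run H
t=22: L0/L1/L2 = -/EFGH/- → run E
t=23: L0/L1/L2 = -/EFGH/- → run E
t=24: L0/L1/L2 = -/FGH/- → run F
t=25: L0/L1/L2 = -/GH/- → run G
t=26: L0/L1/L2 = -/GH/- → run G
t=27: L0/L1/L2 = -/GH/- → run G
t=28: L0/L1/L2 = -/H/- → run H
t=29: L0/L1/L2 = -/H/- → run H
t=30: L0/L1/L2 = -/H/- → run H
t=31: L0/L1/L2 = -/H/- → run H
t=32: (idle)
t=33: (idle)
t=34: (idle)
t=35: (idle)
t=36: (idle)
t=37: (idle)
t=38: (idle)
t=39: (idle)
t=40: (idle)

completion order = A, B, E, F, G, H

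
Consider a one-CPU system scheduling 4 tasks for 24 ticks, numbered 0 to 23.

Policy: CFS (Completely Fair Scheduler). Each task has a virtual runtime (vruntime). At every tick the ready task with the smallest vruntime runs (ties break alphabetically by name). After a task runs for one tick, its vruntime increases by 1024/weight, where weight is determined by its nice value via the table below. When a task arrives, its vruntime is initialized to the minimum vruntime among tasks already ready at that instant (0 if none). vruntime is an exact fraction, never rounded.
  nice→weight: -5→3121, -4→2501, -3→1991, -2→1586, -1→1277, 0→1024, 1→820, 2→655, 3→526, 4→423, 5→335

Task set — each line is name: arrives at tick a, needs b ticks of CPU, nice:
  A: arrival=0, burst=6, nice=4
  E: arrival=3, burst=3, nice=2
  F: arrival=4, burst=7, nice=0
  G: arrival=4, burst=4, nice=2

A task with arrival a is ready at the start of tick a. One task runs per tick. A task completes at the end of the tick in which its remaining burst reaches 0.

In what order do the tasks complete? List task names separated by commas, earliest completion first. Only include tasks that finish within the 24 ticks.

completion order = E, G, A, F

t=0: vr[A=0] → run A
t=1: vr[A=1024/423] → run A
t=2: vr[A=2048/423] → run A
t=3: vr[A=1024/141 E=1024/141] → run A
t=4: vr[A=4096/423 E=1024/141 F=1024/141 G=1024/141] → run E
t=5: vr[A=4096/423 E=815104/92355 F=1024/141 G=1024/141] → run F
t=6: vr[A=4096/423 E=815104/92355 F=1165/141 G=1024/141] → run G
t=7: vr[A=4096/423 E=815104/92355 F=1165/141 G=815104/92355] → run F
t=8: vr[A=4096/423 E=815104/92355 F=1306/141 G=815104/92355] → run E
t=9: vr[A=4096/423 E=959488/92355 F=1306/141 G=815104/92355] → run G
t=10: vr[A=4096/423 E=959488/92355 F=1306/141 G=959488/92355] → run F
t=11: vr[A=4096/423 E=959488/92355 F=1447/141 G=959488/92355] → run A
t=12: vr[A=5120/423 E=959488/92355 F=1447/141 G=959488/92355] → run F
t=13: vr[A=5120/423 E=959488/92355 F=1588/141 G=959488/92355] → run E
t=14: vr[A=5120/423 F=1588/141 G=959488/92355] → run G
t=15: vr[A=5120/423 F=1588/141 G=1103872/92355] → run F
t=16: vr[A=5120/423 F=1729/141 G=1103872/92355] → run G
t=17: vr[A=5120/423 F=1729/141] → run A
t=18: vr[F=1729/141] → run F
t=19: vr[F=1870/141] → run F
t=20: (idle)
t=21: (idle)
t=22: (idle)
t=23: (idle)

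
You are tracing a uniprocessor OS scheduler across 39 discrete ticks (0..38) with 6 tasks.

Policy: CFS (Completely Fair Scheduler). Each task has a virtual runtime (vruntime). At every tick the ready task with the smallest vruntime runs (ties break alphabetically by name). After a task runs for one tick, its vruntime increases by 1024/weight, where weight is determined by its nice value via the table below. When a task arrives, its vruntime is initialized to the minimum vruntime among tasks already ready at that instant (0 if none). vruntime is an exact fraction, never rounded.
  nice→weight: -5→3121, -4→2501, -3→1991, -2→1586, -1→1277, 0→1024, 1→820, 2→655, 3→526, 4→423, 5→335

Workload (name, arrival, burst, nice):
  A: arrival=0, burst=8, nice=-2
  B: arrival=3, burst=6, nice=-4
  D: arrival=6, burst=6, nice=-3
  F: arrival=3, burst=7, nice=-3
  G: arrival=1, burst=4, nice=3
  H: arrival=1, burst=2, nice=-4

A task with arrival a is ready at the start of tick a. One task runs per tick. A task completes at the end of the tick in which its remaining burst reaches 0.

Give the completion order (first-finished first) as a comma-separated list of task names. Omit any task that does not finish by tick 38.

t=0: vr[A=0] → run A
t=1: vr[A=512/793 G=512/793 H=512/793] → run A
t=2: vr[A=1024/793 G=512/793 H=512/793] → run G
t=3: vr[A=1024/793 B=512/793 F=512/793 G=540672/208559 H=512/793] → run B
t=4: vr[A=1024/793 B=34304/32513 F=512/793 G=540672/208559 H=512/793] → run F
t=5: vr[A=1024/793 B=34304/32513 F=1831424/1578863 G=540672/208559 H=512/793] → run H
t=6: vr[A=1024/793 B=34304/32513 D=34304/32513 F=1831424/1578863 G=540672/208559 H=34304/32513] → run B
t=7: vr[A=1024/793 B=47616/32513 D=34304/32513 F=1831424/1578863 G=540672/208559 H=34304/32513] → run D
t=8: vr[A=1024/793 B=47616/32513 D=101592576/64733383 F=1831424/1578863 G=540672/208559 H=34304/32513] → run H
t=9: vr[A=1024/793 B=47616/32513 D=101592576/64733383 F=1831424/1578863 G=540672/208559] → run F
t=10: vr[A=1024/793 B=47616/32513 D=101592576/64733383 F=2643456/1578863 G=540672/208559] → run A
t=11: vr[A=1536/793 B=47616/32513 D=101592576/64733383 F=2643456/1578863 G=540672/208559] → run B
t=12: vr[A=1536/793 B=60928/32513 D=101592576/64733383 F=2643456/1578863 G=540672/208559] → run D
t=13: vr[A=1536/793 B=60928/32513 D=134885888/64733383 F=2643456/1578863 G=540672/208559] → run F
t=14: vr[A=1536/793 B=60928/32513 D=134885888/64733383 F=3455488/1578863 G=540672/208559] → run B
t=15: vr[A=1536/793 B=74240/32513 D=134885888/64733383 F=3455488/1578863 G=540672/208559] → run A
t=16: vr[A=2048/793 B=74240/32513 D=134885888/64733383 F=3455488/1578863 G=540672/208559] → run D
t=17: vr[A=2048/793 B=74240/32513 D=168179200/64733383 F=3455488/1578863 G=540672/208559] → run F
t=18: vr[A=2048/793 B=74240/32513 D=168179200/64733383 F=4267520/1578863 G=540672/208559] → run B
t=19: vr[A=2048/793 B=87552/32513 D=168179200/64733383 F=4267520/1578863 G=540672/208559] → run A
t=20: vr[A=2560/793 B=87552/32513 D=168179200/64733383 F=4267520/1578863 G=540672/208559] → run G
t=21: vr[A=2560/793 B=87552/32513 D=168179200/64733383 F=4267520/1578863 G=946688/208559] → run D
t=22: vr[A=2560/793 B=87552/32513 D=201472512/64733383 F=4267520/1578863 G=946688/208559] → run B
t=23: vr[A=2560/793 D=201472512/64733383 F=4267520/1578863 G=946688/208559] → run F
t=24: vr[A=2560/793 D=201472512/64733383 F=5079552/1578863 G=946688/208559] → run D
t=25: vr[A=2560/793 D=234765824/64733383 F=5079552/1578863 G=946688/208559] → run F
t=26: vr[A=2560/793 D=234765824/64733383 F=5891584/1578863 G=946688/208559] → run A
t=27: vr[A=3072/793 D=234765824/64733383 F=5891584/1578863 G=946688/208559] → run D
t=28: vr[A=3072/793 F=5891584/1578863 G=946688/208559] → run F
t=29: vr[A=3072/793 G=946688/208559] → run A
t=30: vr[A=3584/793 G=946688/208559] → run A
t=31: vr[G=946688/208559] → run G
t=32: vr[G=1352704/208559] → run G
t=33: (idle)
t=34: (idle)
t=35: (idle)
t=36: (idle)
t=37: (idle)
t=38: (idle)

completion order = H, B, D, F, A, G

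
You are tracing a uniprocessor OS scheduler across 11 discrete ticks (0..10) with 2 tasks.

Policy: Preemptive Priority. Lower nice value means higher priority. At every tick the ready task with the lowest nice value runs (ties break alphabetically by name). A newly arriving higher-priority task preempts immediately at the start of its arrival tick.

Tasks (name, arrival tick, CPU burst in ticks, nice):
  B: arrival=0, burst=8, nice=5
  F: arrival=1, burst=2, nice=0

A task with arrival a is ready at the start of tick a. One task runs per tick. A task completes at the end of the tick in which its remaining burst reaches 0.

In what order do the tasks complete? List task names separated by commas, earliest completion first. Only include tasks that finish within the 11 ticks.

completion order = F, B

t=0: ready={B} → run B
t=1: ready={B,F} → run F
t=2: ready={B,F} → run F
t=3: ready={B} → run B
t=4: ready={B} → run B
t=5: ready={B} → run B
t=6: ready={B} → run B
t=7: ready={B} → run B
t=8: ready={B} → run B
t=9: ready={B} → run B
t=10: (idle)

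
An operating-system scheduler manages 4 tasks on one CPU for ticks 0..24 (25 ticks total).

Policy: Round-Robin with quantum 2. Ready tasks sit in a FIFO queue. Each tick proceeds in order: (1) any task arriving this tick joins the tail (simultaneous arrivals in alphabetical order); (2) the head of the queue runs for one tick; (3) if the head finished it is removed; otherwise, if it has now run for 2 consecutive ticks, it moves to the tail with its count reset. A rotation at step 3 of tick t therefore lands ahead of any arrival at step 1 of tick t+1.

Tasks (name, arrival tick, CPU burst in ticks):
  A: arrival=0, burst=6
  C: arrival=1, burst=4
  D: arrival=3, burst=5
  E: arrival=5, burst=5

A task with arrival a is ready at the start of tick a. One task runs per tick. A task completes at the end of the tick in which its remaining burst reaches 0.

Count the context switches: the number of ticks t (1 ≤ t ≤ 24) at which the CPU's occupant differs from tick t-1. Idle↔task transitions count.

t=0: queue=[A] q_used=0 → run A
t=1: queue=[A,C] q_used=1 → run A
t=2: queue=[C,A] q_used=0 → run C
t=3: queue=[C,A,D] q_used=1 → run C
t=4: queue=[A,D,C] q_used=0 → run A
t=5: queue=[A,D,C,E] q_used=1 → run A
t=6: queue=[D,C,E,A] q_used=0 → run D
t=7: queue=[D,C,E,A] q_used=1 → run D
t=8: queue=[C,E,A,D] q_used=0 → run C
t=9: queue=[C,E,A,D] q_used=1 → run C
t=10: queue=[E,A,D] q_used=0 → run E
t=11: queue=[E,A,D] q_used=1 → run E
t=12: queue=[A,D,E] q_used=0 → run A
t=13: queue=[A,D,E] q_used=1 → run A
t=14: queue=[D,E] q_used=0 → run D
t=15: queue=[D,E] q_used=1 → run D
t=16: queue=[E,D] q_used=0 → run E
t=17: queue=[E,D] q_used=1 → run E
t=18: queue=[D,E] q_used=0 → run D
t=19: queue=[E] q_used=0 → run E
t=20: (idle)
t=21: (idle)
t=22: (idle)
t=23: (idle)
t=24: (idle)

context switches = 11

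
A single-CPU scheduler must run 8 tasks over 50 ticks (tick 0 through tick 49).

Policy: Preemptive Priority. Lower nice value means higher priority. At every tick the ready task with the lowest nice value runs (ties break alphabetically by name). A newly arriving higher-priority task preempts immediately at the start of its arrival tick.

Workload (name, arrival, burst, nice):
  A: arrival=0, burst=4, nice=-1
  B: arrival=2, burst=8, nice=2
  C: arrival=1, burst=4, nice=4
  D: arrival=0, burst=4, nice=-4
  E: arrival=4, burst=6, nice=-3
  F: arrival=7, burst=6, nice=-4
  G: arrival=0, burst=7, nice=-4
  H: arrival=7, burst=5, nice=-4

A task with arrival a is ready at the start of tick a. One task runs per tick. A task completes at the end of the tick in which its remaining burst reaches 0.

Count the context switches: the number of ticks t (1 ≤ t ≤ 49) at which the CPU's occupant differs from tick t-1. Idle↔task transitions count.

t=0: ready={A,D,G} → run D
t=1: ready={A,C,D,G} → run D
t=2: ready={A,B,C,D,G} → run D
t=3: ready={A,B,C,D,G} → run D
t=4: ready={A,B,C,E,G} → run G
t=5: ready={A,B,C,E,G} → run G
t=6: ready={A,B,C,E,G} → run G
t=7: ready={A,B,C,E,F,G,H} → run F
t=8: ready={A,B,C,E,F,G,H} → run F
t=9: ready={A,B,C,E,F,G,H} → run F
t=10: ready={A,B,C,E,F,G,H} → run F
t=11: ready={A,B,C,E,F,G,H} → run F
t=12: ready={A,B,C,E,F,G,H} → run F
t=13: ready={A,B,C,E,G,H} → run G
t=14: ready={A,B,C,E,G,H} → run G
t=15: ready={A,B,C,E,G,H} → run G
t=16: ready={A,B,C,E,G,H} → run G
t=17: ready={A,B,C,E,H} → run H
t=18: ready={A,B,C,E,H} → run H
t=19: ready={A,B,C,E,H} → run H
t=20: ready={A,B,C,E,H} → run H
t=21: ready={A,B,C,E,H} → run H
t=22: ready={A,B,C,E} → run E
t=23: ready={A,B,C,E} → run E
t=24: ready={A,B,C,E} → run E
t=25: ready={A,B,C,E} → run E
t=26: ready={A,B,C,E} → run E
t=27: ready={A,B,C,E} → run E
t=28: ready={A,B,C} → run A
t=29: ready={A,B,C} → run A
t=30: ready={A,B,C} → run A
t=31: ready={A,B,C} → run A
t=32: ready={B,C} → run B
t=33: ready={B,C} → run B
t=34: ready={B,C} → run B
t=35: ready={B,C} → run B
t=36: ready={B,C} → run B
t=37: ready={B,C} → run B
t=38: ready={B,C} → run B
t=39: ready={B,C} → run B
t=40: ready={C} → run C
t=41: ready={C} → run C
t=42: ready={C} → run C
t=43: ready={C} → run C
t=44: (idle)
t=45: (idle)
t=46: (idle)
t=47: (idle)
t=48: (idle)
t=49: (idle)

context switches = 9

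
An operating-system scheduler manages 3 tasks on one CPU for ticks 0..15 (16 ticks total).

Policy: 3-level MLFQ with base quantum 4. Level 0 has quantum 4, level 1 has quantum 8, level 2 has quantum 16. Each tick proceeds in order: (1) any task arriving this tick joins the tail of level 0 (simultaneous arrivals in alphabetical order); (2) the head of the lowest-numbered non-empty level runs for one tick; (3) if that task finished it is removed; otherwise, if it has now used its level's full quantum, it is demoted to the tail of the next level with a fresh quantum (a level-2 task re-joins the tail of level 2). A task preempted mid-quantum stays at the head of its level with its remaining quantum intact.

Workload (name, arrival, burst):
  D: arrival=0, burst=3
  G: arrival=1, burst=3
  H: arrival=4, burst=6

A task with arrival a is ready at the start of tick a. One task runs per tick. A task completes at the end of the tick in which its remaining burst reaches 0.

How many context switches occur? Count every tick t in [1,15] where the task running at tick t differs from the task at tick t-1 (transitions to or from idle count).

context switches = 3

t=0: L0/L1/L2 = D/-/- → run D
t=1: L0/L1/L2 = DG/-/- → run D
t=2: L0/L1/L2 = DG/-/- → run D
t=3: L0/L1/L2 = G/-/- → run G
t=4: L0/L1/L2 = GH/-/- → run G
t=5: L0/L1/L2 = GH/-/- → run G
t=6: L0/L1/L2 = H/-/- → run H
t=7: L0/L1/L2 = H/-/- → run H
t=8: L0/L1/L2 = H/-/- → run H
t=9: L0/L1/L2 = H/-/- → run H
t=10: L0/L1/L2 = -/H/- → run H
t=11: L0/L1/L2 = -/H/- → run H
t=12: (idle)
t=13: (idle)
t=14: (idle)
t=15: (idle)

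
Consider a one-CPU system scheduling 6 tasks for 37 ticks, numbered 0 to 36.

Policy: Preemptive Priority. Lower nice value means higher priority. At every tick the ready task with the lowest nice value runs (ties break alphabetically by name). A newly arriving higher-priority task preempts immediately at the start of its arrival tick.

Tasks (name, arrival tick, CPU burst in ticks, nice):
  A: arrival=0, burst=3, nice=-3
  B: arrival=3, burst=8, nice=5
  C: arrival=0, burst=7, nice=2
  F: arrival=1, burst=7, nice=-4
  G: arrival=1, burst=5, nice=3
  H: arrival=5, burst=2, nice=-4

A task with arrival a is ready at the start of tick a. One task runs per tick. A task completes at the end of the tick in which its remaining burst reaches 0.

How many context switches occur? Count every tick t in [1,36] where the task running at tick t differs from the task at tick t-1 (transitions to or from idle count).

context switches = 7

t=0: ready={A,C} → run A
t=1: ready={A,C,F,G} → run F
t=2: ready={A,C,F,G} → run F
t=3: ready={A,B,C,F,G} → run F
t=4: ready={A,B,C,F,G} → run F
t=5: ready={A,B,C,F,G,H} → run F
t=6: ready={A,B,C,F,G,H} → run F
t=7: ready={A,B,C,F,G,H} → run F
t=8: ready={A,B,C,G,H} → run H
t=9: ready={A,B,C,G,H} → run H
t=10: ready={A,B,C,G} → run A
t=11: ready={A,B,C,G} → run A
t=12: ready={B,C,G} → run C
t=13: ready={B,C,G} → run C
t=14: ready={B,C,G} → run C
t=15: ready={B,C,G} → run C
t=16: ready={B,C,G} → run C
t=17: ready={B,C,G} → run C
t=18: ready={B,C,G} → run C
t=19: ready={B,G} → run G
t=20: ready={B,G} → run G
t=21: ready={B,G} → run G
t=22: ready={B,G} → run G
t=23: ready={B,G} → run G
t=24: ready={B} → run B
t=25: ready={B} → run B
t=26: ready={B} → run B
t=27: ready={B} → run B
t=28: ready={B} → run B
t=29: ready={B} → run B
t=30: ready={B} → run B
t=31: ready={B} → run B
t=32: (idle)
t=33: (idle)
t=34: (idle)
t=35: (idle)
t=36: (idle)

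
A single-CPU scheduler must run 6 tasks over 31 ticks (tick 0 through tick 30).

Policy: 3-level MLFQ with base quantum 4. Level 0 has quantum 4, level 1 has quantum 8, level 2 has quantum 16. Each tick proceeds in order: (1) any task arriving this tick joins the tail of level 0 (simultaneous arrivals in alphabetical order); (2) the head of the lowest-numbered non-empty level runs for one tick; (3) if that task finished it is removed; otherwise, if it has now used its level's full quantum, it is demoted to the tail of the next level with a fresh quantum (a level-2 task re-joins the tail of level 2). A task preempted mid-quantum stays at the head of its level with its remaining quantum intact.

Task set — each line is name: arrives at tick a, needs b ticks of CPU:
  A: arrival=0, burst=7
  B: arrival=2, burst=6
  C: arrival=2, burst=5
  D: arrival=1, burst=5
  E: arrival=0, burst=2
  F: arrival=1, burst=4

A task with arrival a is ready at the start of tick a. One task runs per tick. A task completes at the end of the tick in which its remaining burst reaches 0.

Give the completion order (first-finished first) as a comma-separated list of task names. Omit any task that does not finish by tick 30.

completion order = E, F, A, D, B, C

t=0: L0/L1/L2 = AE/-/- → run A
t=1: L0/L1/L2 = AEDF/-/- → run A
t=2: L0/L1/L2 = AEDFBC/-/- → run A
t=3: L0/L1/L2 = AEDFBC/-/- → run A
t=4: L0/L1/L2 = EDFBC/A/- → run E
t=5: L0/L1/L2 = EDFBC/A/- → run E
t=6: L0/L1/L2 = DFBC/A/- → run D
t=7: L0/L1/L2 = DFBC/A/- → run D
t=8: L0/L1/L2 = DFBC/A/- → run D
t=9: L0/L1/L2 = DFBC/A/- → run D
t=10: L0/L1/L2 = FBC/AD/- → run F
t=11: L0/L1/L2 = FBC/AD/- → run F
t=12: L0/L1/L2 = FBC/AD/- → run F
t=13: L0/L1/L2 = FBC/AD/- → run F
t=14: L0/L1/L2 = BC/AD/- → run B
t=15: L0/L1/L2 = BC/AD/- → run B
t=16: L0/L1/L2 = BC/AD/- → run B
t=17: L0/L1/L2 = BC/AD/- → run B
t=18: L0/L1/L2 = C/ADB/- → run C
t=19: L0/L1/L2 = C/ADB/- → run C
t=20: L0/L1/L2 = C/ADB/- → run C
t=21: L0/L1/L2 = C/ADB/- → run C
t=22: L0/L1/L2 = -/ADBC/- → run A
t=23: L0/L1/L2 = -/ADBC/- → run A
t=24: L0/L1/L2 = -/ADBC/- → run A
t=25: L0/L1/L2 = -/DBC/- → run D
t=26: L0/L1/L2 = -/BC/- → run B
t=27: L0/L1/L2 = -/BC/- → run B
t=28: L0/L1/L2 = -/C/- → run C
t=29: (idle)
t=30: (idle)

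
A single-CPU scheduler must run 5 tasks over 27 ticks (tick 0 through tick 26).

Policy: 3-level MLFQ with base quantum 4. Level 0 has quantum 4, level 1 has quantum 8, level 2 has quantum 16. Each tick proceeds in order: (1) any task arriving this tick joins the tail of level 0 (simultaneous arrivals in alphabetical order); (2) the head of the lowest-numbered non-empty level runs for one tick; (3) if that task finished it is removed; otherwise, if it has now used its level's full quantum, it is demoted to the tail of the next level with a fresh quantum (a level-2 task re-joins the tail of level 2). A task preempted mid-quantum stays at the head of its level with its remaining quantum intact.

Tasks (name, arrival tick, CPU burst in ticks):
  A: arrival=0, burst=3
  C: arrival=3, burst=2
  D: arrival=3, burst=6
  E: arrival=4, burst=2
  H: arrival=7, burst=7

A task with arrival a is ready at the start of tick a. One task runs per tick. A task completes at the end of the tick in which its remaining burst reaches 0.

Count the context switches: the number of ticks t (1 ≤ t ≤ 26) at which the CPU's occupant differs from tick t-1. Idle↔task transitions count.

context switches = 7

t=0: L0/L1/L2 = A/-/- → run A
t=1: L0/L1/L2 = A/-/- → run A
t=2: L0/L1/L2 = A/-/- → run A
t=3: L0/L1/L2 = CD/-/- → run C
t=4: L0/L1/L2 = CDE/-/- → run C
t=5: L0/L1/L2 = DE/-/- → run D
t=6: L0/L1/L2 = DE/-/- → run D
t=7: L0/L1/L2 = DEH/-/- → run D
t=8: L0/L1/L2 = DEH/-/- → run D
t=9: L0/L1/L2 = EH/D/- → run E
t=10: L0/L1/L2 = EH/D/- → run E
t=11: L0/L1/L2 = H/D/- → run H
t=12: L0/L1/L2 = H/D/- → run H
t=13: L0/L1/L2 = H/D/- → run H
t=14: L0/L1/L2 = H/D/- → run H
t=15: L0/L1/L2 = -/DH/- → run D
t=16: L0/L1/L2 = -/DH/- → run D
t=17: L0/L1/L2 = -/H/- → run H
t=18: L0/L1/L2 = -/H/- → run H
t=19: L0/L1/L2 = -/H/- → run H
t=20: (idle)
t=21: (idle)
t=22: (idle)
t=23: (idle)
t=24: (idle)
t=25: (idle)
t=26: (idle)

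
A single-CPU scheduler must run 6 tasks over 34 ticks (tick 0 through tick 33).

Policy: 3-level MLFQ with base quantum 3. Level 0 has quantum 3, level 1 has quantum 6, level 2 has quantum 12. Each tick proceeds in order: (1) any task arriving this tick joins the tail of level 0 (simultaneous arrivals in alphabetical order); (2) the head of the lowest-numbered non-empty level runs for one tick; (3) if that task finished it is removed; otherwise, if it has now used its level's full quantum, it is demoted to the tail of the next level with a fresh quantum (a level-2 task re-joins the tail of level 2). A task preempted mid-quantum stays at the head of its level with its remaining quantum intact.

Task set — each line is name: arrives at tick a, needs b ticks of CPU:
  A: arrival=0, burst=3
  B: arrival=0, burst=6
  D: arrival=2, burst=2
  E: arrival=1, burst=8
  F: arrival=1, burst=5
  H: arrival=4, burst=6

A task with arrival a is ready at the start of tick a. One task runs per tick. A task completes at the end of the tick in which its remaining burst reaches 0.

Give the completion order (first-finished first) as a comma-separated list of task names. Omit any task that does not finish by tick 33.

completion order = A, D, B, E, F, H

t=0: L0/L1/L2 = AB/-/- → run A
t=1: L0/L1/L2 = ABEF/-/- → run A
t=2: L0/L1/L2 = ABEFD/-/- → run A
t=3: L0/L1/L2 = BEFD/-/- → run B
t=4: L0/L1/L2 = BEFDH/-/- → run B
t=5: L0/L1/L2 = BEFDH/-/- → run B
t=6: L0/L1/L2 = EFDH/B/- → run E
t=7: L0/L1/L2 = EFDH/B/- → run E
t=8: L0/L1/L2 = EFDH/B/- → run E
t=9: L0/L1/L2 = FDH/BE/- → run F
t=10: L0/L1/L2 = FDH/BE/- → run F
t=11: L0/L1/L2 = FDH/BE/- → run F
t=12: L0/L1/L2 = DH/BEF/- → run D
t=13: L0/L1/L2 = DH/BEF/- → run D
t=14: L0/L1/L2 = H/BEF/- → run H
t=15: L0/L1/L2 = H/BEF/- → run H
t=16: L0/L1/L2 = H/BEF/- → run H
t=17: L0/L1/L2 = -/BEFH/- → run B
t=18: L0/L1/L2 = -/BEFH/- → run B
t=19: L0/L1/L2 = -/BEFH/- → run B
t=20: L0/L1/L2 = -/EFH/- → run E
t=21: L0/L1/L2 = -/EFH/- → run E
t=22: L0/L1/L2 = -/EFH/- → run E
t=23: L0/L1/L2 = -/EFH/- → run E
t=24: L0/L1/L2 = -/EFH/- → run E
t=25: L0/L1/L2 = -/FH/- → run F
t=26: L0/L1/L2 = -/FH/- → run F
t=27: L0/L1/L2 = -/H/- → run H
t=28: L0/L1/L2 = -/H/- → run H
t=29: L0/L1/L2 = -/H/- → run H
t=30: (idle)
t=31: (idle)
t=32: (idle)
t=33: (idle)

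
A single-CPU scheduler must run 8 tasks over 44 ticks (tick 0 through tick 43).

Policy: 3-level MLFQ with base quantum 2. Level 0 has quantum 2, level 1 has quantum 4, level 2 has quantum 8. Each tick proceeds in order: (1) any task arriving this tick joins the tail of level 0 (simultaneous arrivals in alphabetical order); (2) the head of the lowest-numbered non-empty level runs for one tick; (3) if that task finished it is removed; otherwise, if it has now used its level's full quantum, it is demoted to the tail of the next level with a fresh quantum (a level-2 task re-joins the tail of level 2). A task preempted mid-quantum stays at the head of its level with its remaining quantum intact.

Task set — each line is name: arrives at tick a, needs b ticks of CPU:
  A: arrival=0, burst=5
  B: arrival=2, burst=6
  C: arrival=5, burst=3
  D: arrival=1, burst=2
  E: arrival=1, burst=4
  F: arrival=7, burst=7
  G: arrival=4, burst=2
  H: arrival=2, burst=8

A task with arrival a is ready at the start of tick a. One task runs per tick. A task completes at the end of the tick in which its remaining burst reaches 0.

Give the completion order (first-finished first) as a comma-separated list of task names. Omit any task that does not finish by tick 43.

completion order = D, G, A, E, B, C, H, F

t=0: L0/L1/L2 = A/-/- → run A
t=1: L0/L1/L2 = ADE/-/- → run A
t=2: L0/L1/L2 = DEBH/A/- → run D
t=3: L0/L1/L2 = DEBH/A/- → run D
t=4: L0/L1/L2 = EBHG/A/- → run E
t=5: L0/L1/L2 = EBHGC/A/- → run E
t=6: L0/L1/L2 = BHGC/AE/- → run B
t=7: L0/L1/L2 = BHGCF/AE/- → run B
t=8: L0/L1/L2 = HGCF/AEB/- → run H
t=9: L0/L1/L2 = HGCF/AEB/- → run H
t=10: L0/L1/L2 = GCF/AEBH/- → run G
t=11: L0/L1/L2 = GCF/AEBH/- → run G
t=12: L0/L1/L2 = CF/AEBH/- → run C
t=13: L0/L1/L2 = CF/AEBH/- → run C
t=14: L0/L1/L2 = F/AEBHC/- → run F
t=15: L0/L1/L2 = F/AEBHC/- → run F
t=16: L0/L1/L2 = -/AEBHCF/- → run A
t=17: L0/L1/L2 = -/AEBHCF/- → run A
t=18: L0/L1/L2 = -/AEBHCF/- → run A
t=19: L0/L1/L2 = -/EBHCF/- → run E
t=20: L0/L1/L2 = -/EBHCF/- → run E
t=21: L0/L1/L2 = -/BHCF/- → run B
t=22: L0/L1/L2 = -/BHCF/- → run B
t=23: L0/L1/L2 = -/BHCF/- → run B
t=24: L0/L1/L2 = -/BHCF/- → run B
t=25: L0/L1/L2 = -/HCF/- → run H
t=26: L0/L1/L2 = -/HCF/- → run H
t=27: L0/L1/L2 = -/HCF/- → run H
t=28: L0/L1/L2 = -/HCF/- → run H
t=29: L0/L1/L2 = -/CF/H → run C
t=30: L0/L1/L2 = -/F/H → run F
t=31: L0/L1/L2 = -/F/H → run F
t=32: L0/L1/L2 = -/F/H → run F
t=33: L0/L1/L2 = -/F/H → run F
t=34: L0/L1/L2 = -/-/HF → run H
t=35: L0/L1/L2 = -/-/HF → run H
t=36: L0/L1/L2 = -/-/F → run F
t=37: (idle)
t=38: (idle)
t=39: (idle)
t=40: (idle)
t=41: (idle)
t=42: (idle)
t=43: (idle)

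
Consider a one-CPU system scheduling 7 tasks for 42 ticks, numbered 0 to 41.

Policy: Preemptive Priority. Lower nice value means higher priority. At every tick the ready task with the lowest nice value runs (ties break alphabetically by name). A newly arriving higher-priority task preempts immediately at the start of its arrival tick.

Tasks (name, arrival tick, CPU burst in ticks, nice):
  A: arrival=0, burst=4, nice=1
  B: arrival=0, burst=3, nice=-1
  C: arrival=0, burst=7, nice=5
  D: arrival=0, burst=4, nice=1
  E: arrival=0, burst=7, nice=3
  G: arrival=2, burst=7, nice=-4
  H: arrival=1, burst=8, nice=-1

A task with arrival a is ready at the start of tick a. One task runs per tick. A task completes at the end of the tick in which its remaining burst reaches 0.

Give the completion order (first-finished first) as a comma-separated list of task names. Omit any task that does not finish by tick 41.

t=0: ready={A,B,C,D,E} → run B
t=1: ready={A,B,C,D,E,H} → run B
t=2: ready={A,B,C,D,E,G,H} → run G
t=3: ready={A,B,C,D,E,G,H} → run G
t=4: ready={A,B,C,D,E,G,H} → run G
t=5: ready={A,B,C,D,E,G,H} → run G
t=6: ready={A,B,C,D,E,G,H} → run G
t=7: ready={A,B,C,D,E,G,H} → run G
t=8: ready={A,B,C,D,E,G,H} → run G
t=9: ready={A,B,C,D,E,H} → run B
t=10: ready={A,C,D,E,H} → run H
t=11: ready={A,C,D,E,H} → run H
t=12: ready={A,C,D,E,H} → run H
t=13: ready={A,C,D,E,H} → run H
t=14: ready={A,C,D,E,H} → run H
t=15: ready={A,C,D,E,H} → run H
t=16: ready={A,C,D,E,H} → run H
t=17: ready={A,C,D,E,H} → run H
t=18: ready={A,C,D,E} → run A
t=19: ready={A,C,D,E} → run A
t=20: ready={A,C,D,E} → run A
t=21: ready={A,C,D,E} → run A
t=22: ready={C,D,E} → run D
t=23: ready={C,D,E} → run D
t=24: ready={C,D,E} → run D
t=25: ready={C,D,E} → run D
t=26: ready={C,E} → run E
t=27: ready={C,E} → run E
t=28: ready={C,E} → run E
t=29: ready={C,E} → run E
t=30: ready={C,E} → run E
t=31: ready={C,E} → run E
t=32: ready={C,E} → run E
t=33: ready={C} → run C
t=34: ready={C} → run C
t=35: ready={C} → run C
t=36: ready={C} → run C
t=37: ready={C} → run C
t=38: ready={C} → run C
t=39: ready={C} → run C
t=40: (idle)
t=41: (idle)

completion order = G, B, H, A, D, E, C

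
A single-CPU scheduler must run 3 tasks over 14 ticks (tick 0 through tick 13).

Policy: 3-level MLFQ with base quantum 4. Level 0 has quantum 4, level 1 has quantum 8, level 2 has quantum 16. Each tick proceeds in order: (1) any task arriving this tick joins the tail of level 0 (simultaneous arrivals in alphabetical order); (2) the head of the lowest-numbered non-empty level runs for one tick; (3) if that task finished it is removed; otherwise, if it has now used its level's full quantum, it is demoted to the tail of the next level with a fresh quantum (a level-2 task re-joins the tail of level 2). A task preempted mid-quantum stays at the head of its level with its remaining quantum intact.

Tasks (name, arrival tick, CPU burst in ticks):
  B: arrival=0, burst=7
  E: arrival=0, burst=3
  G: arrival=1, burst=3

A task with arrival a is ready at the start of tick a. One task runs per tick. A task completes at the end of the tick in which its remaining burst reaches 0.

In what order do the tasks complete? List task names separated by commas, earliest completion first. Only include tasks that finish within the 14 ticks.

completion order = E, G, B

t=0: L0/L1/L2 = BE/-/- → run B
t=1: L0/L1/L2 = BEG/-/- → run B
t=2: L0/L1/L2 = BEG/-/- → run B
t=3: L0/L1/L2 = BEG/-/- → run B
t=4: L0/L1/L2 = EG/B/- → run E
t=5: L0/L1/L2 = EG/B/- → run E
t=6: L0/L1/L2 = EG/B/- → run E
t=7: L0/L1/L2 = G/B/- → run G
t=8: L0/L1/L2 = G/B/- → run G
t=9: L0/L1/L2 = G/B/- → run G
t=10: L0/L1/L2 = -/B/- → run B
t=11: L0/L1/L2 = -/B/- → run B
t=12: L0/L1/L2 = -/B/- → run B
t=13: (idle)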